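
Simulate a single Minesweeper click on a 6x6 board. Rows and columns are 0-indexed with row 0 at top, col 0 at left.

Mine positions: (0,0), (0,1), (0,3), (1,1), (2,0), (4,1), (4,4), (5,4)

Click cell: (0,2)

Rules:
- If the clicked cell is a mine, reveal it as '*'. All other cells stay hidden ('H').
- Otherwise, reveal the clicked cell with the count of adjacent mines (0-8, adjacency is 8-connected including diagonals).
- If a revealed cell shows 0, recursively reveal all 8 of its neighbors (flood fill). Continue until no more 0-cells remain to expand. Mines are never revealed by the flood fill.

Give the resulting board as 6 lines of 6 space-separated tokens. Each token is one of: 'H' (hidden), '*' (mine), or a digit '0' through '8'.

H H 3 H H H
H H H H H H
H H H H H H
H H H H H H
H H H H H H
H H H H H H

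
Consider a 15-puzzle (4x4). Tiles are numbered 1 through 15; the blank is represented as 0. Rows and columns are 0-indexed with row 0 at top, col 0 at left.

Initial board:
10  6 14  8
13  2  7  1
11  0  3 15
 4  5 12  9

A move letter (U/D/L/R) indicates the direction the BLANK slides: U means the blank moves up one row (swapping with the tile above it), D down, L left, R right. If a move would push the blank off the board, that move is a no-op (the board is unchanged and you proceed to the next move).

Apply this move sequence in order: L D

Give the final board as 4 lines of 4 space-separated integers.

Answer: 10  6 14  8
13  2  7  1
 4 11  3 15
 0  5 12  9

Derivation:
After move 1 (L):
10  6 14  8
13  2  7  1
 0 11  3 15
 4  5 12  9

After move 2 (D):
10  6 14  8
13  2  7  1
 4 11  3 15
 0  5 12  9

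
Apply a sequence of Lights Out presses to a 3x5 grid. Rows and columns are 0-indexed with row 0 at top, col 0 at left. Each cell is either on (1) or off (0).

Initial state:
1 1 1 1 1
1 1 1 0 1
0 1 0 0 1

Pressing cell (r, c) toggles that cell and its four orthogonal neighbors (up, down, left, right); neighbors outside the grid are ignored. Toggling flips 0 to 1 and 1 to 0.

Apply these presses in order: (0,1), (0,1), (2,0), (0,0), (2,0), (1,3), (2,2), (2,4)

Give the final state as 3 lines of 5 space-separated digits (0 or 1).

Answer: 0 0 1 0 1
0 1 1 1 1
0 0 1 1 0

Derivation:
After press 1 at (0,1):
0 0 0 1 1
1 0 1 0 1
0 1 0 0 1

After press 2 at (0,1):
1 1 1 1 1
1 1 1 0 1
0 1 0 0 1

After press 3 at (2,0):
1 1 1 1 1
0 1 1 0 1
1 0 0 0 1

After press 4 at (0,0):
0 0 1 1 1
1 1 1 0 1
1 0 0 0 1

After press 5 at (2,0):
0 0 1 1 1
0 1 1 0 1
0 1 0 0 1

After press 6 at (1,3):
0 0 1 0 1
0 1 0 1 0
0 1 0 1 1

After press 7 at (2,2):
0 0 1 0 1
0 1 1 1 0
0 0 1 0 1

After press 8 at (2,4):
0 0 1 0 1
0 1 1 1 1
0 0 1 1 0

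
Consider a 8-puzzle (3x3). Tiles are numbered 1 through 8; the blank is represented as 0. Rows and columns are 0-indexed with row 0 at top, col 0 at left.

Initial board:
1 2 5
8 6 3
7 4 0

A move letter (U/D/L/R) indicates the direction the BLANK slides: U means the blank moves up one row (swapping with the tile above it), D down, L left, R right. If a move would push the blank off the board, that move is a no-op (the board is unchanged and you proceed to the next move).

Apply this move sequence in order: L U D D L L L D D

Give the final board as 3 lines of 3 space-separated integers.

Answer: 1 2 5
8 6 3
0 7 4

Derivation:
After move 1 (L):
1 2 5
8 6 3
7 0 4

After move 2 (U):
1 2 5
8 0 3
7 6 4

After move 3 (D):
1 2 5
8 6 3
7 0 4

After move 4 (D):
1 2 5
8 6 3
7 0 4

After move 5 (L):
1 2 5
8 6 3
0 7 4

After move 6 (L):
1 2 5
8 6 3
0 7 4

After move 7 (L):
1 2 5
8 6 3
0 7 4

After move 8 (D):
1 2 5
8 6 3
0 7 4

After move 9 (D):
1 2 5
8 6 3
0 7 4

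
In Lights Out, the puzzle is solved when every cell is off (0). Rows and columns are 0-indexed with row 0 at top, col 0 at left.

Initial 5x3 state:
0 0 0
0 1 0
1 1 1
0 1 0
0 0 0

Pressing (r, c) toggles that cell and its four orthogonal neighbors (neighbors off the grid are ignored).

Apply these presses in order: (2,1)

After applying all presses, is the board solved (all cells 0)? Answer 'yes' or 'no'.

After press 1 at (2,1):
0 0 0
0 0 0
0 0 0
0 0 0
0 0 0

Lights still on: 0

Answer: yes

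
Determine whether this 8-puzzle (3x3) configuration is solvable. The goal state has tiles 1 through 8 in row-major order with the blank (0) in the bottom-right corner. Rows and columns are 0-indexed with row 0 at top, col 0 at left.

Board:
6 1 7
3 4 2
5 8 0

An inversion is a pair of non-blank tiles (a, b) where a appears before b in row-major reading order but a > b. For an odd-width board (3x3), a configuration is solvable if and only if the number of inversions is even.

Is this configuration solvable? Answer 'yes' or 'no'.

Inversions (pairs i<j in row-major order where tile[i] > tile[j] > 0): 11
11 is odd, so the puzzle is not solvable.

Answer: no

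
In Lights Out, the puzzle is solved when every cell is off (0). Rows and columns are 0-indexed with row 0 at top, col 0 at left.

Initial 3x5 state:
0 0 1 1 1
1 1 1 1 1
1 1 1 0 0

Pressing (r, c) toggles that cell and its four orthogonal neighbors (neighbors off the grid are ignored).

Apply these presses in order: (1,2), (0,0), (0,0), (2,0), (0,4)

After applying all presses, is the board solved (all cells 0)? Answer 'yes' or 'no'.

Answer: yes

Derivation:
After press 1 at (1,2):
0 0 0 1 1
1 0 0 0 1
1 1 0 0 0

After press 2 at (0,0):
1 1 0 1 1
0 0 0 0 1
1 1 0 0 0

After press 3 at (0,0):
0 0 0 1 1
1 0 0 0 1
1 1 0 0 0

After press 4 at (2,0):
0 0 0 1 1
0 0 0 0 1
0 0 0 0 0

After press 5 at (0,4):
0 0 0 0 0
0 0 0 0 0
0 0 0 0 0

Lights still on: 0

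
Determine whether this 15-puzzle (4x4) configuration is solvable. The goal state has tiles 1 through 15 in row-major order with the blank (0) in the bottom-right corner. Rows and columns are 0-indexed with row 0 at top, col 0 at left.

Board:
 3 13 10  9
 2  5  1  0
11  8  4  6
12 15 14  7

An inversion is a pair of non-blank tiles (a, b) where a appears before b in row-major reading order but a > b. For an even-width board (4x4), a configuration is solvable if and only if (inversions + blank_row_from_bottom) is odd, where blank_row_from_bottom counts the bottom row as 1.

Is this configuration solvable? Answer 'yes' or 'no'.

Inversions: 42
Blank is in row 1 (0-indexed from top), which is row 3 counting from the bottom (bottom = 1).
42 + 3 = 45, which is odd, so the puzzle is solvable.

Answer: yes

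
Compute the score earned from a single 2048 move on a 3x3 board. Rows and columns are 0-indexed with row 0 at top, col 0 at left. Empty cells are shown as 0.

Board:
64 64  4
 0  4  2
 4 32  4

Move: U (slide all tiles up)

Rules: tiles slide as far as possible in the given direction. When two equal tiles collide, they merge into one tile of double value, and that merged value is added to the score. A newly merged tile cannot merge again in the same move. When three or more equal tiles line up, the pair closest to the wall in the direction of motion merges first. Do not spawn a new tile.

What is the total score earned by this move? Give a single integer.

Answer: 0

Derivation:
Slide up:
col 0: [64, 0, 4] -> [64, 4, 0]  score +0 (running 0)
col 1: [64, 4, 32] -> [64, 4, 32]  score +0 (running 0)
col 2: [4, 2, 4] -> [4, 2, 4]  score +0 (running 0)
Board after move:
64 64  4
 4  4  2
 0 32  4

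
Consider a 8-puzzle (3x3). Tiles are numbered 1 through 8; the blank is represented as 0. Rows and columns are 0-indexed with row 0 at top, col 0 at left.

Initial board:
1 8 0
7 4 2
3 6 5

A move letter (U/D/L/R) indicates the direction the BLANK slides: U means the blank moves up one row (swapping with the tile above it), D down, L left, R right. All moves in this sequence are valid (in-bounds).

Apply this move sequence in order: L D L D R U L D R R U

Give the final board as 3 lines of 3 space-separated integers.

After move 1 (L):
1 0 8
7 4 2
3 6 5

After move 2 (D):
1 4 8
7 0 2
3 6 5

After move 3 (L):
1 4 8
0 7 2
3 6 5

After move 4 (D):
1 4 8
3 7 2
0 6 5

After move 5 (R):
1 4 8
3 7 2
6 0 5

After move 6 (U):
1 4 8
3 0 2
6 7 5

After move 7 (L):
1 4 8
0 3 2
6 7 5

After move 8 (D):
1 4 8
6 3 2
0 7 5

After move 9 (R):
1 4 8
6 3 2
7 0 5

After move 10 (R):
1 4 8
6 3 2
7 5 0

After move 11 (U):
1 4 8
6 3 0
7 5 2

Answer: 1 4 8
6 3 0
7 5 2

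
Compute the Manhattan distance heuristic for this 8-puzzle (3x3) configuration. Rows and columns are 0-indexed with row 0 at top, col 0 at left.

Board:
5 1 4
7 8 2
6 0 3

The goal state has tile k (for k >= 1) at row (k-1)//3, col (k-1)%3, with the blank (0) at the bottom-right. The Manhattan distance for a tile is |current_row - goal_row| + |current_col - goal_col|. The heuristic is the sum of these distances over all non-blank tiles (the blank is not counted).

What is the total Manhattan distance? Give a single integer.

Answer: 15

Derivation:
Tile 5: at (0,0), goal (1,1), distance |0-1|+|0-1| = 2
Tile 1: at (0,1), goal (0,0), distance |0-0|+|1-0| = 1
Tile 4: at (0,2), goal (1,0), distance |0-1|+|2-0| = 3
Tile 7: at (1,0), goal (2,0), distance |1-2|+|0-0| = 1
Tile 8: at (1,1), goal (2,1), distance |1-2|+|1-1| = 1
Tile 2: at (1,2), goal (0,1), distance |1-0|+|2-1| = 2
Tile 6: at (2,0), goal (1,2), distance |2-1|+|0-2| = 3
Tile 3: at (2,2), goal (0,2), distance |2-0|+|2-2| = 2
Sum: 2 + 1 + 3 + 1 + 1 + 2 + 3 + 2 = 15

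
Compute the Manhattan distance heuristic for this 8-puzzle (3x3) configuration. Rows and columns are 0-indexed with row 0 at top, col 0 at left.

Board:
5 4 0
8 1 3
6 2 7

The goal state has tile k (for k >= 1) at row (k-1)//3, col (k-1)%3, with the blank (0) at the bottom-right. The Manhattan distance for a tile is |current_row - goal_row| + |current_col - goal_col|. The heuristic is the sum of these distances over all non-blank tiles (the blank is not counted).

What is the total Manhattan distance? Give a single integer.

Answer: 16

Derivation:
Tile 5: (0,0)->(1,1) = 2
Tile 4: (0,1)->(1,0) = 2
Tile 8: (1,0)->(2,1) = 2
Tile 1: (1,1)->(0,0) = 2
Tile 3: (1,2)->(0,2) = 1
Tile 6: (2,0)->(1,2) = 3
Tile 2: (2,1)->(0,1) = 2
Tile 7: (2,2)->(2,0) = 2
Sum: 2 + 2 + 2 + 2 + 1 + 3 + 2 + 2 = 16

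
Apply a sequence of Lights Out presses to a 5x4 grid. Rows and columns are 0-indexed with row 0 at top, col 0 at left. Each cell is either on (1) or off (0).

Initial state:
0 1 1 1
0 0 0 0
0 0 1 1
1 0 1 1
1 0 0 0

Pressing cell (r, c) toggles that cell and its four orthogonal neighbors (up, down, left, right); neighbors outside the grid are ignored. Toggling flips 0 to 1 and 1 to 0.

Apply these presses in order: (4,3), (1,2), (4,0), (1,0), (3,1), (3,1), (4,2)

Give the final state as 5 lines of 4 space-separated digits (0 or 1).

Answer: 1 1 0 1
1 0 1 1
1 0 0 1
0 0 0 0
0 0 0 0

Derivation:
After press 1 at (4,3):
0 1 1 1
0 0 0 0
0 0 1 1
1 0 1 0
1 0 1 1

After press 2 at (1,2):
0 1 0 1
0 1 1 1
0 0 0 1
1 0 1 0
1 0 1 1

After press 3 at (4,0):
0 1 0 1
0 1 1 1
0 0 0 1
0 0 1 0
0 1 1 1

After press 4 at (1,0):
1 1 0 1
1 0 1 1
1 0 0 1
0 0 1 0
0 1 1 1

After press 5 at (3,1):
1 1 0 1
1 0 1 1
1 1 0 1
1 1 0 0
0 0 1 1

After press 6 at (3,1):
1 1 0 1
1 0 1 1
1 0 0 1
0 0 1 0
0 1 1 1

After press 7 at (4,2):
1 1 0 1
1 0 1 1
1 0 0 1
0 0 0 0
0 0 0 0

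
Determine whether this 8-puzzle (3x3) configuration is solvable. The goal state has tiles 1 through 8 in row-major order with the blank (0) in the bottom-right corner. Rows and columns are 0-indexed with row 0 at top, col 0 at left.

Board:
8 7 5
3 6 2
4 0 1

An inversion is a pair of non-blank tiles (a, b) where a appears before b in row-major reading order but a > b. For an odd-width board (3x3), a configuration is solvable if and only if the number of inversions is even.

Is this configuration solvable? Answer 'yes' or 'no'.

Answer: yes

Derivation:
Inversions (pairs i<j in row-major order where tile[i] > tile[j] > 0): 24
24 is even, so the puzzle is solvable.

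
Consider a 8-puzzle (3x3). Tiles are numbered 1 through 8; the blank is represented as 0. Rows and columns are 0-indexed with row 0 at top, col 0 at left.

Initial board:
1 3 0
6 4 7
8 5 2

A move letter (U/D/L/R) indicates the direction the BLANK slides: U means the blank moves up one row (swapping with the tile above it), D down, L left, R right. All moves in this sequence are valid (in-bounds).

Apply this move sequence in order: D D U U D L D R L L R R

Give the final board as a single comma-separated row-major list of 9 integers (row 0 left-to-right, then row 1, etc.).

Answer: 1, 3, 7, 6, 5, 4, 8, 2, 0

Derivation:
After move 1 (D):
1 3 7
6 4 0
8 5 2

After move 2 (D):
1 3 7
6 4 2
8 5 0

After move 3 (U):
1 3 7
6 4 0
8 5 2

After move 4 (U):
1 3 0
6 4 7
8 5 2

After move 5 (D):
1 3 7
6 4 0
8 5 2

After move 6 (L):
1 3 7
6 0 4
8 5 2

After move 7 (D):
1 3 7
6 5 4
8 0 2

After move 8 (R):
1 3 7
6 5 4
8 2 0

After move 9 (L):
1 3 7
6 5 4
8 0 2

After move 10 (L):
1 3 7
6 5 4
0 8 2

After move 11 (R):
1 3 7
6 5 4
8 0 2

After move 12 (R):
1 3 7
6 5 4
8 2 0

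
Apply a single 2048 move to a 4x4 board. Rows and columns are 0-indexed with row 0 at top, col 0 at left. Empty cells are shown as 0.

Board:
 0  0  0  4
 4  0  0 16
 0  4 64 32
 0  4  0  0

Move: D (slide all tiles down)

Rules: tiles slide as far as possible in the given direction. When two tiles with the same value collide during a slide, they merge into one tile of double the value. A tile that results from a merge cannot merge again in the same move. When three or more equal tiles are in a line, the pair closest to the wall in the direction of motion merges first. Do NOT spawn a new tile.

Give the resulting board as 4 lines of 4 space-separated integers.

Answer:  0  0  0  0
 0  0  0  4
 0  0  0 16
 4  8 64 32

Derivation:
Slide down:
col 0: [0, 4, 0, 0] -> [0, 0, 0, 4]
col 1: [0, 0, 4, 4] -> [0, 0, 0, 8]
col 2: [0, 0, 64, 0] -> [0, 0, 0, 64]
col 3: [4, 16, 32, 0] -> [0, 4, 16, 32]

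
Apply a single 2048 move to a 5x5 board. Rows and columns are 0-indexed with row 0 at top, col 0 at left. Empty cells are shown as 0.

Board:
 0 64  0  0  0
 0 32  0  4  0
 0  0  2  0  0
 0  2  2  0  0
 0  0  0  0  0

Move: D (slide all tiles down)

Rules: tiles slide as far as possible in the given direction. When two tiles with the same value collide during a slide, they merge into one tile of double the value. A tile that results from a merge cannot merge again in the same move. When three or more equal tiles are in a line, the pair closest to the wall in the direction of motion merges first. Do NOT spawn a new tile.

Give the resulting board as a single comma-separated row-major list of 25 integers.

Slide down:
col 0: [0, 0, 0, 0, 0] -> [0, 0, 0, 0, 0]
col 1: [64, 32, 0, 2, 0] -> [0, 0, 64, 32, 2]
col 2: [0, 0, 2, 2, 0] -> [0, 0, 0, 0, 4]
col 3: [0, 4, 0, 0, 0] -> [0, 0, 0, 0, 4]
col 4: [0, 0, 0, 0, 0] -> [0, 0, 0, 0, 0]

Answer: 0, 0, 0, 0, 0, 0, 0, 0, 0, 0, 0, 64, 0, 0, 0, 0, 32, 0, 0, 0, 0, 2, 4, 4, 0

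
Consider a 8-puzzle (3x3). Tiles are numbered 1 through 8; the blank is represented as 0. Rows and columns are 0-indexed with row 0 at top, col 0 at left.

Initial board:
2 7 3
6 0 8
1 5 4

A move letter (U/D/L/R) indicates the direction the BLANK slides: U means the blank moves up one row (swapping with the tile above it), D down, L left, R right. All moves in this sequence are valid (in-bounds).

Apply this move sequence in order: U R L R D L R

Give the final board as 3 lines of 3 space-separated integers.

After move 1 (U):
2 0 3
6 7 8
1 5 4

After move 2 (R):
2 3 0
6 7 8
1 5 4

After move 3 (L):
2 0 3
6 7 8
1 5 4

After move 4 (R):
2 3 0
6 7 8
1 5 4

After move 5 (D):
2 3 8
6 7 0
1 5 4

After move 6 (L):
2 3 8
6 0 7
1 5 4

After move 7 (R):
2 3 8
6 7 0
1 5 4

Answer: 2 3 8
6 7 0
1 5 4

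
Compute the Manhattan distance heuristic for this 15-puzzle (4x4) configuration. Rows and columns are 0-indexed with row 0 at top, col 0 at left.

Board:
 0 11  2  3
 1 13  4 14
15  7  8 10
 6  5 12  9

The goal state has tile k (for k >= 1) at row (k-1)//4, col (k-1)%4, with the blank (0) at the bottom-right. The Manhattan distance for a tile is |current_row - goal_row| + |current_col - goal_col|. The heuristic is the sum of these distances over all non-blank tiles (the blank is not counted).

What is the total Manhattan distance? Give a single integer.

Tile 11: at (0,1), goal (2,2), distance |0-2|+|1-2| = 3
Tile 2: at (0,2), goal (0,1), distance |0-0|+|2-1| = 1
Tile 3: at (0,3), goal (0,2), distance |0-0|+|3-2| = 1
Tile 1: at (1,0), goal (0,0), distance |1-0|+|0-0| = 1
Tile 13: at (1,1), goal (3,0), distance |1-3|+|1-0| = 3
Tile 4: at (1,2), goal (0,3), distance |1-0|+|2-3| = 2
Tile 14: at (1,3), goal (3,1), distance |1-3|+|3-1| = 4
Tile 15: at (2,0), goal (3,2), distance |2-3|+|0-2| = 3
Tile 7: at (2,1), goal (1,2), distance |2-1|+|1-2| = 2
Tile 8: at (2,2), goal (1,3), distance |2-1|+|2-3| = 2
Tile 10: at (2,3), goal (2,1), distance |2-2|+|3-1| = 2
Tile 6: at (3,0), goal (1,1), distance |3-1|+|0-1| = 3
Tile 5: at (3,1), goal (1,0), distance |3-1|+|1-0| = 3
Tile 12: at (3,2), goal (2,3), distance |3-2|+|2-3| = 2
Tile 9: at (3,3), goal (2,0), distance |3-2|+|3-0| = 4
Sum: 3 + 1 + 1 + 1 + 3 + 2 + 4 + 3 + 2 + 2 + 2 + 3 + 3 + 2 + 4 = 36

Answer: 36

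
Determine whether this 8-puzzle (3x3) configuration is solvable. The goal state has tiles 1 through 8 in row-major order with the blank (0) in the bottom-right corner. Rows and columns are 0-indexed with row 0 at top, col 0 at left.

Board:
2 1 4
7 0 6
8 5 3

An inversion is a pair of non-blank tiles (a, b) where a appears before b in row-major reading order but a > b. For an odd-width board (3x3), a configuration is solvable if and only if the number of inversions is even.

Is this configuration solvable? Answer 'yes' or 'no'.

Inversions (pairs i<j in row-major order where tile[i] > tile[j] > 0): 10
10 is even, so the puzzle is solvable.

Answer: yes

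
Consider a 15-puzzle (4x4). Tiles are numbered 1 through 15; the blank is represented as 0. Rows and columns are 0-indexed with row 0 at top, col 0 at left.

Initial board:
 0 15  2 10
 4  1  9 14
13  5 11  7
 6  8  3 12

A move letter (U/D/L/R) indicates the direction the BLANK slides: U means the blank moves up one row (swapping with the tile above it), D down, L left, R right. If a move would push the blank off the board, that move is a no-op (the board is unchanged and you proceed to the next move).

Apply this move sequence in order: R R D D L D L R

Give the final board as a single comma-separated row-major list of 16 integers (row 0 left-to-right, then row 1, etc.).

After move 1 (R):
15  0  2 10
 4  1  9 14
13  5 11  7
 6  8  3 12

After move 2 (R):
15  2  0 10
 4  1  9 14
13  5 11  7
 6  8  3 12

After move 3 (D):
15  2  9 10
 4  1  0 14
13  5 11  7
 6  8  3 12

After move 4 (D):
15  2  9 10
 4  1 11 14
13  5  0  7
 6  8  3 12

After move 5 (L):
15  2  9 10
 4  1 11 14
13  0  5  7
 6  8  3 12

After move 6 (D):
15  2  9 10
 4  1 11 14
13  8  5  7
 6  0  3 12

After move 7 (L):
15  2  9 10
 4  1 11 14
13  8  5  7
 0  6  3 12

After move 8 (R):
15  2  9 10
 4  1 11 14
13  8  5  7
 6  0  3 12

Answer: 15, 2, 9, 10, 4, 1, 11, 14, 13, 8, 5, 7, 6, 0, 3, 12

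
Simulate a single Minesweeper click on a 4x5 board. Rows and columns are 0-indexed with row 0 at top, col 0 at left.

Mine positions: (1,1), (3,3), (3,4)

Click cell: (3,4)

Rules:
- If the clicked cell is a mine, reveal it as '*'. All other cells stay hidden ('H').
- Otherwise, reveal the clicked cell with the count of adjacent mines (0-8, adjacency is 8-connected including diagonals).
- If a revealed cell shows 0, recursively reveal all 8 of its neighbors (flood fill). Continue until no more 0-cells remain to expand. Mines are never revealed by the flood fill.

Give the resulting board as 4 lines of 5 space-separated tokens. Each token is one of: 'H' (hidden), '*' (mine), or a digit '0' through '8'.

H H H H H
H H H H H
H H H H H
H H H H *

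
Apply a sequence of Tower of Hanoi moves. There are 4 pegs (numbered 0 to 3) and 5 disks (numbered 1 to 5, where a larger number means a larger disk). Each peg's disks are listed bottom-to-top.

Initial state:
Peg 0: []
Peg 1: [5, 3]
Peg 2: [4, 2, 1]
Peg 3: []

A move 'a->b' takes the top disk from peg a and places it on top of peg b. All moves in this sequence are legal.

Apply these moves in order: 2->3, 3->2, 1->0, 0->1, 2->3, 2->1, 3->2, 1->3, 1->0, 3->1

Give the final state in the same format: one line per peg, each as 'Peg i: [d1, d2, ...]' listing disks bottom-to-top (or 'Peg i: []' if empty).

After move 1 (2->3):
Peg 0: []
Peg 1: [5, 3]
Peg 2: [4, 2]
Peg 3: [1]

After move 2 (3->2):
Peg 0: []
Peg 1: [5, 3]
Peg 2: [4, 2, 1]
Peg 3: []

After move 3 (1->0):
Peg 0: [3]
Peg 1: [5]
Peg 2: [4, 2, 1]
Peg 3: []

After move 4 (0->1):
Peg 0: []
Peg 1: [5, 3]
Peg 2: [4, 2, 1]
Peg 3: []

After move 5 (2->3):
Peg 0: []
Peg 1: [5, 3]
Peg 2: [4, 2]
Peg 3: [1]

After move 6 (2->1):
Peg 0: []
Peg 1: [5, 3, 2]
Peg 2: [4]
Peg 3: [1]

After move 7 (3->2):
Peg 0: []
Peg 1: [5, 3, 2]
Peg 2: [4, 1]
Peg 3: []

After move 8 (1->3):
Peg 0: []
Peg 1: [5, 3]
Peg 2: [4, 1]
Peg 3: [2]

After move 9 (1->0):
Peg 0: [3]
Peg 1: [5]
Peg 2: [4, 1]
Peg 3: [2]

After move 10 (3->1):
Peg 0: [3]
Peg 1: [5, 2]
Peg 2: [4, 1]
Peg 3: []

Answer: Peg 0: [3]
Peg 1: [5, 2]
Peg 2: [4, 1]
Peg 3: []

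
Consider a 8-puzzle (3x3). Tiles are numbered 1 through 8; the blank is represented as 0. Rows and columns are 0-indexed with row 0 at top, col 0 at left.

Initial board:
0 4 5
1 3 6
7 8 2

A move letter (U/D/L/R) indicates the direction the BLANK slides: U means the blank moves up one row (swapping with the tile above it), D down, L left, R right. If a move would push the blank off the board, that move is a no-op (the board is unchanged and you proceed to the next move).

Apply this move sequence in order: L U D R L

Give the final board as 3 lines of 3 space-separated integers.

After move 1 (L):
0 4 5
1 3 6
7 8 2

After move 2 (U):
0 4 5
1 3 6
7 8 2

After move 3 (D):
1 4 5
0 3 6
7 8 2

After move 4 (R):
1 4 5
3 0 6
7 8 2

After move 5 (L):
1 4 5
0 3 6
7 8 2

Answer: 1 4 5
0 3 6
7 8 2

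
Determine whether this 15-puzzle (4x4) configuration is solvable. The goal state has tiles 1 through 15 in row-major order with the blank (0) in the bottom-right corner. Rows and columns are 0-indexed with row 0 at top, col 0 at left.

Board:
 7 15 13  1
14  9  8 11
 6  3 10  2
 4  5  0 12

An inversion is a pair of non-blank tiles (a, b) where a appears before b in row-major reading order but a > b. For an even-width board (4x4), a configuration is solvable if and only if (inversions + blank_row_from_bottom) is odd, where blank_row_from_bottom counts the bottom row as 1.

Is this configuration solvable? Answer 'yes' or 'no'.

Answer: no

Derivation:
Inversions: 65
Blank is in row 3 (0-indexed from top), which is row 1 counting from the bottom (bottom = 1).
65 + 1 = 66, which is even, so the puzzle is not solvable.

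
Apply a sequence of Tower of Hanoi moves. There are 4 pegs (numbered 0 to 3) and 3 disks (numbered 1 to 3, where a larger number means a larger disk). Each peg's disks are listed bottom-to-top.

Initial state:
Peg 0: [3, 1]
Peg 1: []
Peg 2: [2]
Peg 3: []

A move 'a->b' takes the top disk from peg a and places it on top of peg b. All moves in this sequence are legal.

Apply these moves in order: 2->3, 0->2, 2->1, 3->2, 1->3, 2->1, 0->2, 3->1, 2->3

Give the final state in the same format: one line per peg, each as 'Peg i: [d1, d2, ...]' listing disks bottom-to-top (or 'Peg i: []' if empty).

Answer: Peg 0: []
Peg 1: [2, 1]
Peg 2: []
Peg 3: [3]

Derivation:
After move 1 (2->3):
Peg 0: [3, 1]
Peg 1: []
Peg 2: []
Peg 3: [2]

After move 2 (0->2):
Peg 0: [3]
Peg 1: []
Peg 2: [1]
Peg 3: [2]

After move 3 (2->1):
Peg 0: [3]
Peg 1: [1]
Peg 2: []
Peg 3: [2]

After move 4 (3->2):
Peg 0: [3]
Peg 1: [1]
Peg 2: [2]
Peg 3: []

After move 5 (1->3):
Peg 0: [3]
Peg 1: []
Peg 2: [2]
Peg 3: [1]

After move 6 (2->1):
Peg 0: [3]
Peg 1: [2]
Peg 2: []
Peg 3: [1]

After move 7 (0->2):
Peg 0: []
Peg 1: [2]
Peg 2: [3]
Peg 3: [1]

After move 8 (3->1):
Peg 0: []
Peg 1: [2, 1]
Peg 2: [3]
Peg 3: []

After move 9 (2->3):
Peg 0: []
Peg 1: [2, 1]
Peg 2: []
Peg 3: [3]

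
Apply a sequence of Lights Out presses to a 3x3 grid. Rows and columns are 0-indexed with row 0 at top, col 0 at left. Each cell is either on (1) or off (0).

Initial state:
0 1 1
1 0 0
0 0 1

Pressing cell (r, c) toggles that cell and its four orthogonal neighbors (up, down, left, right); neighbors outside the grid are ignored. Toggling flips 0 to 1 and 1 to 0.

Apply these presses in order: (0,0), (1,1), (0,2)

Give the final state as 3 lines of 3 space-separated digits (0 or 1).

After press 1 at (0,0):
1 0 1
0 0 0
0 0 1

After press 2 at (1,1):
1 1 1
1 1 1
0 1 1

After press 3 at (0,2):
1 0 0
1 1 0
0 1 1

Answer: 1 0 0
1 1 0
0 1 1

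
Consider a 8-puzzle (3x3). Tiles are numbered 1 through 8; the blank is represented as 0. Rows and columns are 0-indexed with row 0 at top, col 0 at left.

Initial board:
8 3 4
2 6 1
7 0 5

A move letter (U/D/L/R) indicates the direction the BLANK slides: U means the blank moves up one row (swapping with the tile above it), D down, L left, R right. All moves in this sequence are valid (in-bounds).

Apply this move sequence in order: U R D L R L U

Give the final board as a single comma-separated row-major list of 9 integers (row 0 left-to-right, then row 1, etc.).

After move 1 (U):
8 3 4
2 0 1
7 6 5

After move 2 (R):
8 3 4
2 1 0
7 6 5

After move 3 (D):
8 3 4
2 1 5
7 6 0

After move 4 (L):
8 3 4
2 1 5
7 0 6

After move 5 (R):
8 3 4
2 1 5
7 6 0

After move 6 (L):
8 3 4
2 1 5
7 0 6

After move 7 (U):
8 3 4
2 0 5
7 1 6

Answer: 8, 3, 4, 2, 0, 5, 7, 1, 6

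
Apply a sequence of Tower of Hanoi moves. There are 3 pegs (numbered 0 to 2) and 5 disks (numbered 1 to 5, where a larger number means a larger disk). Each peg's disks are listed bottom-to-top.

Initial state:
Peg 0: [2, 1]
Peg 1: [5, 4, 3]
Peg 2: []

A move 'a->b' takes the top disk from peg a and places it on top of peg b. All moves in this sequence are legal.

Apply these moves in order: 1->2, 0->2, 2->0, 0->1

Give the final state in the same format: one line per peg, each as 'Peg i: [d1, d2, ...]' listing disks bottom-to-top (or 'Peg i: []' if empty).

After move 1 (1->2):
Peg 0: [2, 1]
Peg 1: [5, 4]
Peg 2: [3]

After move 2 (0->2):
Peg 0: [2]
Peg 1: [5, 4]
Peg 2: [3, 1]

After move 3 (2->0):
Peg 0: [2, 1]
Peg 1: [5, 4]
Peg 2: [3]

After move 4 (0->1):
Peg 0: [2]
Peg 1: [5, 4, 1]
Peg 2: [3]

Answer: Peg 0: [2]
Peg 1: [5, 4, 1]
Peg 2: [3]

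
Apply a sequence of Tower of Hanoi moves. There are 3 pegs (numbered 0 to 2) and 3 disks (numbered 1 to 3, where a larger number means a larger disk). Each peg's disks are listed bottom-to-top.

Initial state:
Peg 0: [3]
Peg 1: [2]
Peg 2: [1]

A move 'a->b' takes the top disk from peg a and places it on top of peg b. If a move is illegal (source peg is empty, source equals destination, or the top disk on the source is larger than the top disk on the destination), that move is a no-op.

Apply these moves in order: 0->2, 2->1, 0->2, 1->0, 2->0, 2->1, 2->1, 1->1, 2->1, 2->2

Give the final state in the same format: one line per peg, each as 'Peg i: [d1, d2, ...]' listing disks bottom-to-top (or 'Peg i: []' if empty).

Answer: Peg 0: [1]
Peg 1: [2]
Peg 2: [3]

Derivation:
After move 1 (0->2):
Peg 0: [3]
Peg 1: [2]
Peg 2: [1]

After move 2 (2->1):
Peg 0: [3]
Peg 1: [2, 1]
Peg 2: []

After move 3 (0->2):
Peg 0: []
Peg 1: [2, 1]
Peg 2: [3]

After move 4 (1->0):
Peg 0: [1]
Peg 1: [2]
Peg 2: [3]

After move 5 (2->0):
Peg 0: [1]
Peg 1: [2]
Peg 2: [3]

After move 6 (2->1):
Peg 0: [1]
Peg 1: [2]
Peg 2: [3]

After move 7 (2->1):
Peg 0: [1]
Peg 1: [2]
Peg 2: [3]

After move 8 (1->1):
Peg 0: [1]
Peg 1: [2]
Peg 2: [3]

After move 9 (2->1):
Peg 0: [1]
Peg 1: [2]
Peg 2: [3]

After move 10 (2->2):
Peg 0: [1]
Peg 1: [2]
Peg 2: [3]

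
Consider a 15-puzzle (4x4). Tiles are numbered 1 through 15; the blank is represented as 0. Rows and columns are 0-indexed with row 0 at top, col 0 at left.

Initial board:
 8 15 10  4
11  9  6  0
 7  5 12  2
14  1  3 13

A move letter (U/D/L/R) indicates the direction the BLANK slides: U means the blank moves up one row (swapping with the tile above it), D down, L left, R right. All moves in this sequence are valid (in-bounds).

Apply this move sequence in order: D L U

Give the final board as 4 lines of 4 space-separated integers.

Answer:  8 15 10  4
11  9  0  2
 7  5  6 12
14  1  3 13

Derivation:
After move 1 (D):
 8 15 10  4
11  9  6  2
 7  5 12  0
14  1  3 13

After move 2 (L):
 8 15 10  4
11  9  6  2
 7  5  0 12
14  1  3 13

After move 3 (U):
 8 15 10  4
11  9  0  2
 7  5  6 12
14  1  3 13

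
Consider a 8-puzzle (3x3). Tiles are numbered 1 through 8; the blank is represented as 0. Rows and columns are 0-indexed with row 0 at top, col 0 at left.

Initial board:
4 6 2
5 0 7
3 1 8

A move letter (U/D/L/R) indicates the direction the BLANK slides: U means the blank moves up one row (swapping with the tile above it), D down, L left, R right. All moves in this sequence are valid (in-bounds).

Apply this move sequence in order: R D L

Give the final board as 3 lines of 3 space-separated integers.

Answer: 4 6 2
5 7 8
3 0 1

Derivation:
After move 1 (R):
4 6 2
5 7 0
3 1 8

After move 2 (D):
4 6 2
5 7 8
3 1 0

After move 3 (L):
4 6 2
5 7 8
3 0 1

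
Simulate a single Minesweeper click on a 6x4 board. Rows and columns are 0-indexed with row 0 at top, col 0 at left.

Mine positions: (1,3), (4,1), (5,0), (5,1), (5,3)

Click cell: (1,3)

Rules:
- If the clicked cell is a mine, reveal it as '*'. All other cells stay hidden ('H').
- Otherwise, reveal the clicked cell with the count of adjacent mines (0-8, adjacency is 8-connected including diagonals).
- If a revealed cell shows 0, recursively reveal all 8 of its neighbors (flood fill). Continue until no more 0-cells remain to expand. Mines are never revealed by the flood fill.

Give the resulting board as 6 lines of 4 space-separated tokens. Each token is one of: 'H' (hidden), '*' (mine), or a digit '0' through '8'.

H H H H
H H H *
H H H H
H H H H
H H H H
H H H H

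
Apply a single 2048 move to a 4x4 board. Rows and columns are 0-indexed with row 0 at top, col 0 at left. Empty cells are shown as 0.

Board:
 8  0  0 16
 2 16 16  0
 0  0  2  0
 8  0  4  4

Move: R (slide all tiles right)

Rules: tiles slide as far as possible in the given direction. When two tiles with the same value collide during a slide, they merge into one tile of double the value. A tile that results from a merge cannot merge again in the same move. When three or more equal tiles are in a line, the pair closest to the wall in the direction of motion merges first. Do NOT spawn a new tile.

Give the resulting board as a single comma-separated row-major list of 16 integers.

Answer: 0, 0, 8, 16, 0, 0, 2, 32, 0, 0, 0, 2, 0, 0, 8, 8

Derivation:
Slide right:
row 0: [8, 0, 0, 16] -> [0, 0, 8, 16]
row 1: [2, 16, 16, 0] -> [0, 0, 2, 32]
row 2: [0, 0, 2, 0] -> [0, 0, 0, 2]
row 3: [8, 0, 4, 4] -> [0, 0, 8, 8]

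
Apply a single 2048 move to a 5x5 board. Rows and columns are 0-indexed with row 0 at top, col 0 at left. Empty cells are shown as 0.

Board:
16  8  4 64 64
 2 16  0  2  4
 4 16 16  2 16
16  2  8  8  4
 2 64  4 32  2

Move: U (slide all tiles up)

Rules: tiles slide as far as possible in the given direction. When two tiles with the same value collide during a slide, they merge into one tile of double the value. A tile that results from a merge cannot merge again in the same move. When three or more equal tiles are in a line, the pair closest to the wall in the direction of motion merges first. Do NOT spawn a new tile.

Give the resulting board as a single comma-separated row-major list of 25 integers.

Slide up:
col 0: [16, 2, 4, 16, 2] -> [16, 2, 4, 16, 2]
col 1: [8, 16, 16, 2, 64] -> [8, 32, 2, 64, 0]
col 2: [4, 0, 16, 8, 4] -> [4, 16, 8, 4, 0]
col 3: [64, 2, 2, 8, 32] -> [64, 4, 8, 32, 0]
col 4: [64, 4, 16, 4, 2] -> [64, 4, 16, 4, 2]

Answer: 16, 8, 4, 64, 64, 2, 32, 16, 4, 4, 4, 2, 8, 8, 16, 16, 64, 4, 32, 4, 2, 0, 0, 0, 2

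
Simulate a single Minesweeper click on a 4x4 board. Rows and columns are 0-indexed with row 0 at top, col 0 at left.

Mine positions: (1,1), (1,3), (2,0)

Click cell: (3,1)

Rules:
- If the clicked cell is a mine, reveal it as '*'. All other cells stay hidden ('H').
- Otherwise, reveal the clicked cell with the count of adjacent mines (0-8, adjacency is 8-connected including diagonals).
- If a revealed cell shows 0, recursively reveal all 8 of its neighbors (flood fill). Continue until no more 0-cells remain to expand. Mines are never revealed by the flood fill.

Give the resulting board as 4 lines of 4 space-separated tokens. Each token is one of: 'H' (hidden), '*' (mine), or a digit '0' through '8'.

H H H H
H H H H
H H H H
H 1 H H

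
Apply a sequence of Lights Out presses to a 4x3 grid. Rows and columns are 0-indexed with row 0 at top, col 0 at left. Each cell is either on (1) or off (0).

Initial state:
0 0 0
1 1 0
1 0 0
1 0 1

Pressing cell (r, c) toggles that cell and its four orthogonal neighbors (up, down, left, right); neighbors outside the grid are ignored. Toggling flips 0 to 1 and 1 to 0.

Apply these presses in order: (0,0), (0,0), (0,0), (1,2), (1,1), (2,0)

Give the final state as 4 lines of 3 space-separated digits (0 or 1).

After press 1 at (0,0):
1 1 0
0 1 0
1 0 0
1 0 1

After press 2 at (0,0):
0 0 0
1 1 0
1 0 0
1 0 1

After press 3 at (0,0):
1 1 0
0 1 0
1 0 0
1 0 1

After press 4 at (1,2):
1 1 1
0 0 1
1 0 1
1 0 1

After press 5 at (1,1):
1 0 1
1 1 0
1 1 1
1 0 1

After press 6 at (2,0):
1 0 1
0 1 0
0 0 1
0 0 1

Answer: 1 0 1
0 1 0
0 0 1
0 0 1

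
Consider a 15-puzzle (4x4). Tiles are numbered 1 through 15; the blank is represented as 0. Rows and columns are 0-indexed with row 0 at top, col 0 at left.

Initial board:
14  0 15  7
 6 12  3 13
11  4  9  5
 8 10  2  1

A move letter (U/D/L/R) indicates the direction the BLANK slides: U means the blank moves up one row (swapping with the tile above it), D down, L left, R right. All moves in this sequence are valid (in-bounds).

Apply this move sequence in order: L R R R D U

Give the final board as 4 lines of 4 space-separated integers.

After move 1 (L):
 0 14 15  7
 6 12  3 13
11  4  9  5
 8 10  2  1

After move 2 (R):
14  0 15  7
 6 12  3 13
11  4  9  5
 8 10  2  1

After move 3 (R):
14 15  0  7
 6 12  3 13
11  4  9  5
 8 10  2  1

After move 4 (R):
14 15  7  0
 6 12  3 13
11  4  9  5
 8 10  2  1

After move 5 (D):
14 15  7 13
 6 12  3  0
11  4  9  5
 8 10  2  1

After move 6 (U):
14 15  7  0
 6 12  3 13
11  4  9  5
 8 10  2  1

Answer: 14 15  7  0
 6 12  3 13
11  4  9  5
 8 10  2  1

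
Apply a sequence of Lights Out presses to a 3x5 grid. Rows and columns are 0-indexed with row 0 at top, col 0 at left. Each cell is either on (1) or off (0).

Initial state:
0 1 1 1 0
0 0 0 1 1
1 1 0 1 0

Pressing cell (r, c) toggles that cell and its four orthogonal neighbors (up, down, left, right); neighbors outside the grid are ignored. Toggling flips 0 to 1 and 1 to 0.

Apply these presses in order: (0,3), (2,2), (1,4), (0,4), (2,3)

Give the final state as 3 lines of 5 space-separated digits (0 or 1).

After press 1 at (0,3):
0 1 0 0 1
0 0 0 0 1
1 1 0 1 0

After press 2 at (2,2):
0 1 0 0 1
0 0 1 0 1
1 0 1 0 0

After press 3 at (1,4):
0 1 0 0 0
0 0 1 1 0
1 0 1 0 1

After press 4 at (0,4):
0 1 0 1 1
0 0 1 1 1
1 0 1 0 1

After press 5 at (2,3):
0 1 0 1 1
0 0 1 0 1
1 0 0 1 0

Answer: 0 1 0 1 1
0 0 1 0 1
1 0 0 1 0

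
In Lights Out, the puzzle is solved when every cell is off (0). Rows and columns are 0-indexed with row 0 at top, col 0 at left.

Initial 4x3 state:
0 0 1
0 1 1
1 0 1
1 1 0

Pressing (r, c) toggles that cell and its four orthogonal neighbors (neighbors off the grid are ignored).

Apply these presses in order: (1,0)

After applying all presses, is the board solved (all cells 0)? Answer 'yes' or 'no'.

Answer: no

Derivation:
After press 1 at (1,0):
1 0 1
1 0 1
0 0 1
1 1 0

Lights still on: 7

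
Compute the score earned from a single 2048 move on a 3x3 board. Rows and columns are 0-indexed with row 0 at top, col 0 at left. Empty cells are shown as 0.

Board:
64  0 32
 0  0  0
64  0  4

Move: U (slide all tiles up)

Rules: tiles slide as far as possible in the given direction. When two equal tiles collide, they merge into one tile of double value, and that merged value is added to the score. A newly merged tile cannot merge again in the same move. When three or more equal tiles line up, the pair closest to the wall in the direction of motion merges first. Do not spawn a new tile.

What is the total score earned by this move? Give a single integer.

Answer: 128

Derivation:
Slide up:
col 0: [64, 0, 64] -> [128, 0, 0]  score +128 (running 128)
col 1: [0, 0, 0] -> [0, 0, 0]  score +0 (running 128)
col 2: [32, 0, 4] -> [32, 4, 0]  score +0 (running 128)
Board after move:
128   0  32
  0   0   4
  0   0   0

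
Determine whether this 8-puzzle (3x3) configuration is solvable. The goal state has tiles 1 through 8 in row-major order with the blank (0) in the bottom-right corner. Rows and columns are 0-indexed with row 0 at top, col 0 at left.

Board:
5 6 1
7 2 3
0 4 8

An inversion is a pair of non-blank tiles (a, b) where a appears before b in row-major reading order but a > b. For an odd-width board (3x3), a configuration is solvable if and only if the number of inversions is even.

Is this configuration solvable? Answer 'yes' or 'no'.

Inversions (pairs i<j in row-major order where tile[i] > tile[j] > 0): 11
11 is odd, so the puzzle is not solvable.

Answer: no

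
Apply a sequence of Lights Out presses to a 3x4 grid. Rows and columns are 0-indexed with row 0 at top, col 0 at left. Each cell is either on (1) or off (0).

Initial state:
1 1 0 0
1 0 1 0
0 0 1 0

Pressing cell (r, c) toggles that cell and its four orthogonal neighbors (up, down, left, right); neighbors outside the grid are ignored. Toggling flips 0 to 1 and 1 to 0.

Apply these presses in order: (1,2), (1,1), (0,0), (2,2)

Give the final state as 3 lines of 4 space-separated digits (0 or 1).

Answer: 0 1 1 0
1 0 0 1
0 0 1 1

Derivation:
After press 1 at (1,2):
1 1 1 0
1 1 0 1
0 0 0 0

After press 2 at (1,1):
1 0 1 0
0 0 1 1
0 1 0 0

After press 3 at (0,0):
0 1 1 0
1 0 1 1
0 1 0 0

After press 4 at (2,2):
0 1 1 0
1 0 0 1
0 0 1 1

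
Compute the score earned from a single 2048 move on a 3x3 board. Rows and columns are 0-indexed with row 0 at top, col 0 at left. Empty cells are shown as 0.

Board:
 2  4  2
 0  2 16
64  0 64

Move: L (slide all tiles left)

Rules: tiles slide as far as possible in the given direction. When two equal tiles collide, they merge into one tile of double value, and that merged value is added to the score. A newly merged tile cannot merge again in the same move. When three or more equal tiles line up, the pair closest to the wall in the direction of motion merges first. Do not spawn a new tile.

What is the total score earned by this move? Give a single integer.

Slide left:
row 0: [2, 4, 2] -> [2, 4, 2]  score +0 (running 0)
row 1: [0, 2, 16] -> [2, 16, 0]  score +0 (running 0)
row 2: [64, 0, 64] -> [128, 0, 0]  score +128 (running 128)
Board after move:
  2   4   2
  2  16   0
128   0   0

Answer: 128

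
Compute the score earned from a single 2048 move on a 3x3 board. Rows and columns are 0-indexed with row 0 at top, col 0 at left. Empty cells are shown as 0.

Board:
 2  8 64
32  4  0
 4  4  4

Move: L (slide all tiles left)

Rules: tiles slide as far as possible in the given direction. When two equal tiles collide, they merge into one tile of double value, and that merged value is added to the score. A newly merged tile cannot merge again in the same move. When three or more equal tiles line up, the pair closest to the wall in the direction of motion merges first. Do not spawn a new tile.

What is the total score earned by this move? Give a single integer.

Slide left:
row 0: [2, 8, 64] -> [2, 8, 64]  score +0 (running 0)
row 1: [32, 4, 0] -> [32, 4, 0]  score +0 (running 0)
row 2: [4, 4, 4] -> [8, 4, 0]  score +8 (running 8)
Board after move:
 2  8 64
32  4  0
 8  4  0

Answer: 8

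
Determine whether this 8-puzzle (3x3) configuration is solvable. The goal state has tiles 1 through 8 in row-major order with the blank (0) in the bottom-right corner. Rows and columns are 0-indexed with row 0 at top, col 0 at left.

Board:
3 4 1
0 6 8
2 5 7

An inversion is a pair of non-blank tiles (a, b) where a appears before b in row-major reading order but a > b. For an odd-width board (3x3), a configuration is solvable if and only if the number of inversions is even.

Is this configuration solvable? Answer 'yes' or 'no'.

Inversions (pairs i<j in row-major order where tile[i] > tile[j] > 0): 9
9 is odd, so the puzzle is not solvable.

Answer: no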